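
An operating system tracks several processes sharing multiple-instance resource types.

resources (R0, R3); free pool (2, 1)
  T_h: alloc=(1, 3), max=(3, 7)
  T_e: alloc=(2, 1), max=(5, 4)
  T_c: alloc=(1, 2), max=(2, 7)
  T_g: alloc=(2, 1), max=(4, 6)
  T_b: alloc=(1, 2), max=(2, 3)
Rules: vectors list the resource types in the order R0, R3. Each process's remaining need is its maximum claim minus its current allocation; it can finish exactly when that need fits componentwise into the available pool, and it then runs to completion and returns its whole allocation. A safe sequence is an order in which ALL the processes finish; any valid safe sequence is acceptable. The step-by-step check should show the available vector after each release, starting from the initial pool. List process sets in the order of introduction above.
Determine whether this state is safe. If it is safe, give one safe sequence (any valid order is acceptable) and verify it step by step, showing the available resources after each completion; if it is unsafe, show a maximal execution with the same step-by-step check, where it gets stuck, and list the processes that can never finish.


SAFE. One safe sequence: T_b, T_e, T_h, T_c, T_g.
Key observation: at T_b the run first touches a limit — (1, 1) against (2, 1), exact on a resource it actually requests.
Check, step by step:
  pool = (2, 1)
  T_b needs (1, 1) <= (2, 1) -> finishes; pool += (1, 2) = (3, 3)
  T_e needs (3, 3) <= (3, 3) -> finishes; pool += (2, 1) = (5, 4)
  T_h needs (2, 4) <= (5, 4) -> finishes; pool += (1, 3) = (6, 7)
  T_c needs (1, 5) <= (6, 7) -> finishes; pool += (1, 2) = (7, 9)
  T_g needs (2, 5) <= (7, 9) -> finishes; pool += (2, 1) = (9, 10)


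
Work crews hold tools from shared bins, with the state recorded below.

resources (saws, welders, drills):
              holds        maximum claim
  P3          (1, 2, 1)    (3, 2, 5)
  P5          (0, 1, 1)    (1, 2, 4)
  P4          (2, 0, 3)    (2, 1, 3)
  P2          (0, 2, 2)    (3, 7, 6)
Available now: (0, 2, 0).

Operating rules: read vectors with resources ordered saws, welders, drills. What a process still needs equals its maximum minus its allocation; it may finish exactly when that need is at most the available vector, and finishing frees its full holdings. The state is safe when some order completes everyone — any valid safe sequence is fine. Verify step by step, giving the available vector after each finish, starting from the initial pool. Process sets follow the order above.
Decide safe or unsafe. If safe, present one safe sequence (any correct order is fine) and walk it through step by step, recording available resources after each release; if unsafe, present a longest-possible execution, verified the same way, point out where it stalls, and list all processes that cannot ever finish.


SAFE — a valid safe sequence is P4, P5, P3, P2.
Key observation: the first exact fit in this order is P5 — it needs (1, 1, 3) with (2, 2, 3) free, meeting a requested resource to the last unit.
Verifying each step:
  pool = (0, 2, 0)
  P4: need (0, 1, 0) fits (0, 2, 0); releases (2, 0, 3), pool now (2, 2, 3)
  P5: need (1, 1, 3) fits (2, 2, 3); releases (0, 1, 1), pool now (2, 3, 4)
  P3: need (2, 0, 4) fits (2, 3, 4); releases (1, 2, 1), pool now (3, 5, 5)
  P2: need (3, 5, 4) fits (3, 5, 5); releases (0, 2, 2), pool now (3, 7, 7)


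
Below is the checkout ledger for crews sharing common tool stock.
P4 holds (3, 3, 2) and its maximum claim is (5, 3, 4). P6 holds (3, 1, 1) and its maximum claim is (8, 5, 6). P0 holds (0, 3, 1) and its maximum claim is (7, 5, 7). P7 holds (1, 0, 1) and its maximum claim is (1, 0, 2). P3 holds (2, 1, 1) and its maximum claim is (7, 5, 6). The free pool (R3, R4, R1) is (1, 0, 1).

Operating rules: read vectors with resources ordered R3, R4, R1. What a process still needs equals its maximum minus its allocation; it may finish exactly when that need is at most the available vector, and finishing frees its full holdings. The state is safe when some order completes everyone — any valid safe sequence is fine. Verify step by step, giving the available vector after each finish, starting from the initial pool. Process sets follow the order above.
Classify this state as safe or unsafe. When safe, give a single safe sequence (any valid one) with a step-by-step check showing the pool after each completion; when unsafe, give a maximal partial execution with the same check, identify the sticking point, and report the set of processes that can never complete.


UNSAFE.
Key observation: the wall is R1: completing P7, P4 brings the pool only to (5, 3, 4), and all the rest need more.
Going as far as possible: P7, P4; after that, nothing fits. Step-by-step check:
  pool = (1, 0, 1)
  run P7 (needs (0, 0, 1), free (1, 0, 1)); after release of (1, 0, 1) the pool is (2, 0, 2)
  run P4 (needs (2, 0, 2), free (2, 0, 2)); after release of (3, 3, 2) the pool is (5, 3, 4)
  blocked: P6 wants (5, 4, 5), pool (5, 3, 4) — not enough R4 and R1
  blocked: P0 wants (7, 2, 6), pool (5, 3, 4) — not enough R3 and R1
  blocked: P3 wants (5, 4, 5), pool (5, 3, 4) — not enough R4 and R1
Processes that can never finish: P6, P0 and P3.


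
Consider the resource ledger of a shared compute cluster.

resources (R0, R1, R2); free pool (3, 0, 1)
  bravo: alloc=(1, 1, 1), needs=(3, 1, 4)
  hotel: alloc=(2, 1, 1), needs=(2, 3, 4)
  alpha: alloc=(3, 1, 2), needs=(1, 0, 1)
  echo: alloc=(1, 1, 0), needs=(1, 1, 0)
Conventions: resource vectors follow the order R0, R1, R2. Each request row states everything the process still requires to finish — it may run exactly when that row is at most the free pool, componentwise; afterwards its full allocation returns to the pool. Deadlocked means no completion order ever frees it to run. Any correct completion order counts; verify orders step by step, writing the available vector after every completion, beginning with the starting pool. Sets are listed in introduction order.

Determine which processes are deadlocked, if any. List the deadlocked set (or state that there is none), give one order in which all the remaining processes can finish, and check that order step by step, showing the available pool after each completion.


Deadlocked set: bravo and hotel.
Key observation: no order helps: past alpha, echo, the free pool tops out at (7, 2, 3), below what each blocked process needs in R2.
A valid finishing order for the others: alpha, echo. Verifying each step:
  pool = (3, 0, 1)
  alpha needs (1, 0, 1) <= (3, 0, 1) -> finishes; pool += (3, 1, 2) = (6, 1, 3)
  echo needs (1, 1, 0) <= (6, 1, 3) -> finishes; pool += (1, 1, 0) = (7, 2, 3)
The blocked processes can never fit:
  bravo cannot run: need (3, 1, 4) vs free (7, 2, 3) (insufficient R2)
  hotel cannot run: need (2, 3, 4) vs free (7, 2, 3) (insufficient R1 and R2)


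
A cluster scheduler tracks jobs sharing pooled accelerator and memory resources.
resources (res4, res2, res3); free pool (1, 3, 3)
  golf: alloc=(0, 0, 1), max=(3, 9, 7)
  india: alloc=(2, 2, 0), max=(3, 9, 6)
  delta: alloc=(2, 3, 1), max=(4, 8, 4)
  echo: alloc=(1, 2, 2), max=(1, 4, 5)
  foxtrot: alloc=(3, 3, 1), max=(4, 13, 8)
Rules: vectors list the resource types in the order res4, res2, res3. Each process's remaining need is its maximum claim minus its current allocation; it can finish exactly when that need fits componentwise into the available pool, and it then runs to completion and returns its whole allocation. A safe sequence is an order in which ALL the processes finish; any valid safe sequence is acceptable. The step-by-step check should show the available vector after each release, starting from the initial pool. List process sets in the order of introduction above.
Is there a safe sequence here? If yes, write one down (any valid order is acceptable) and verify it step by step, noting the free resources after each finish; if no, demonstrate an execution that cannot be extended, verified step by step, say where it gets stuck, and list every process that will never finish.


The state is SAFE; one workable sequence: echo, delta, india, golf, foxtrot.
Key observation: echo marks the first exact bind of the order: its need (0, 2, 3) fits the free (1, 3, 3) with zero slack on a requested resource.
Walking it through:
  pool = (1, 3, 3)
  run echo (needs (0, 2, 3), free (1, 3, 3)); after release of (1, 2, 2) the pool is (2, 5, 5)
  run delta (needs (2, 5, 3), free (2, 5, 5)); after release of (2, 3, 1) the pool is (4, 8, 6)
  run india (needs (1, 7, 6), free (4, 8, 6)); after release of (2, 2, 0) the pool is (6, 10, 6)
  run golf (needs (3, 9, 6), free (6, 10, 6)); after release of (0, 0, 1) the pool is (6, 10, 7)
  run foxtrot (needs (1, 10, 7), free (6, 10, 7)); after release of (3, 3, 1) the pool is (9, 13, 8)


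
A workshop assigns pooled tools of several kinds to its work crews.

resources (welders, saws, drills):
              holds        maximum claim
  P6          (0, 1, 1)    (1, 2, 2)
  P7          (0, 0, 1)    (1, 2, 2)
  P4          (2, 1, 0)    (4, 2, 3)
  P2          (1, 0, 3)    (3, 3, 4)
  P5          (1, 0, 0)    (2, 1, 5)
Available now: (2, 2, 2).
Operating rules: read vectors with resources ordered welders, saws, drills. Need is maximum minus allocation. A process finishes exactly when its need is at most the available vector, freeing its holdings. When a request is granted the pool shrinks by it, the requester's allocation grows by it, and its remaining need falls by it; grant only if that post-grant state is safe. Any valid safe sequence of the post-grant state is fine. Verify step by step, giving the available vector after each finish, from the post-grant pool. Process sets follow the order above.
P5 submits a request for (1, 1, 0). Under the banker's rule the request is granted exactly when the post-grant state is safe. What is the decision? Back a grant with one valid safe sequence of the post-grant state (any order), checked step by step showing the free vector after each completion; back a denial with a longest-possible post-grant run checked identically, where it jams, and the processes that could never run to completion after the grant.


DENY: after the grant no complete ordering would exist.
Key observation: after P6, P7 the pool peaks at (1, 2, 4), and each blocked process is short somewhere: P4 on welders; P2 on welders, saws; P5 on drills.
After a pretend grant, a maximal execution: P6, P7 — then nothing else fits. Step-by-step check:
  pool = (1, 1, 2)
  P6: need (1, 1, 1) fits (1, 1, 2); releases (0, 1, 1), pool now (1, 2, 3)
  P7: need (1, 2, 1) fits (1, 2, 3); releases (0, 0, 1), pool now (1, 2, 4)
  P4 still needs (2, 1, 3) but only (1, 2, 4) is free — short on welders
  P2 still needs (2, 3, 1) but only (1, 2, 4) is free — short on welders and saws
  P5 still needs (0, 0, 5) but only (1, 2, 4) is free — short on drills
Had the request been granted, P4, P2 and P5 could never finish.


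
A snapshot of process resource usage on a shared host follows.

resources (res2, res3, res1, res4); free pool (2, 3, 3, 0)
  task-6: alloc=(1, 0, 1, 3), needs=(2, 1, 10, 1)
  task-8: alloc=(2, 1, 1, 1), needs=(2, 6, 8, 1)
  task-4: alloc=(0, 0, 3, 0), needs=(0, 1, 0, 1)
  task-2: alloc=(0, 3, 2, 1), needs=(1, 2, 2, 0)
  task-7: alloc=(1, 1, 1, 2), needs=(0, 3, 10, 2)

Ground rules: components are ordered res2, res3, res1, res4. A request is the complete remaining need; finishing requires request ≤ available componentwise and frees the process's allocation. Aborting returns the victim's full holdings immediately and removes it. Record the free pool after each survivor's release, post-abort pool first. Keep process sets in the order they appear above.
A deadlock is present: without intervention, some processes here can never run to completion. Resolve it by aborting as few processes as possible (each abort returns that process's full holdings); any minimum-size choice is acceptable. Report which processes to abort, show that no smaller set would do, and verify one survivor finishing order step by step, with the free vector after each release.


The answer: abort task-7.
Key observation: task-6 had no path to completion before; after the abort of task-7 ((1, 1, 1, 2) returned), step 4 is where it fits.
No smaller set exists: with zero aborts the deadlock remains.
Survivors finish in the order: task-4, task-2, task-8, task-6. Walking it through (pool after the aborts first):
  pool = (3, 4, 4, 2)
  run task-4 (needs (0, 1, 0, 1), free (3, 4, 4, 2)); after release of (0, 0, 3, 0) the pool is (3, 4, 7, 2)
  run task-2 (needs (1, 2, 2, 0), free (3, 4, 7, 2)); after release of (0, 3, 2, 1) the pool is (3, 7, 9, 3)
  run task-8 (needs (2, 6, 8, 1), free (3, 7, 9, 3)); after release of (2, 1, 1, 1) the pool is (5, 8, 10, 4)
  run task-6 (needs (2, 1, 10, 1), free (5, 8, 10, 4)); after release of (1, 0, 1, 3) the pool is (6, 8, 11, 7)


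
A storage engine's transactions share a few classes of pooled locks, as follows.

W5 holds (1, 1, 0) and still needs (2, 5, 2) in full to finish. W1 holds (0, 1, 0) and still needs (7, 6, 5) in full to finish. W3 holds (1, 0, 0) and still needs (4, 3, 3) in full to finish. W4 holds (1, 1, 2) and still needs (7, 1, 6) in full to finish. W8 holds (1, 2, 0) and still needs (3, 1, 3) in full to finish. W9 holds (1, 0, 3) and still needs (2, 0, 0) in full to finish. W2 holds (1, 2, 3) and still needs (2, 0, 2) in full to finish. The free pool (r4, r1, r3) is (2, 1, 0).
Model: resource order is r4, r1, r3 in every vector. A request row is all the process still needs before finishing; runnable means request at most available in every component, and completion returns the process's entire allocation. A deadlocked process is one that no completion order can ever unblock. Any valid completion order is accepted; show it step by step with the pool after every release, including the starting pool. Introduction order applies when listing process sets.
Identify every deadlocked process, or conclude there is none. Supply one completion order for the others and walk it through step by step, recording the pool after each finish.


Nothing here is deadlocked.
Key observation: the pool covers W9 at once, and every later process fits after earlier releases.
A valid finishing order for the others: W9, W8, W2, W5, W3, W1, W4. Step-by-step check:
  pool = (2, 1, 0)
  W9: need (2, 0, 0) fits (2, 1, 0); releases (1, 0, 3), pool now (3, 1, 3)
  W8: need (3, 1, 3) fits (3, 1, 3); releases (1, 2, 0), pool now (4, 3, 3)
  W2: need (2, 0, 2) fits (4, 3, 3); releases (1, 2, 3), pool now (5, 5, 6)
  W5: need (2, 5, 2) fits (5, 5, 6); releases (1, 1, 0), pool now (6, 6, 6)
  W3: need (4, 3, 3) fits (6, 6, 6); releases (1, 0, 0), pool now (7, 6, 6)
  W1: need (7, 6, 5) fits (7, 6, 6); releases (0, 1, 0), pool now (7, 7, 6)
  W4: need (7, 1, 6) fits (7, 7, 6); releases (1, 1, 2), pool now (8, 8, 8)


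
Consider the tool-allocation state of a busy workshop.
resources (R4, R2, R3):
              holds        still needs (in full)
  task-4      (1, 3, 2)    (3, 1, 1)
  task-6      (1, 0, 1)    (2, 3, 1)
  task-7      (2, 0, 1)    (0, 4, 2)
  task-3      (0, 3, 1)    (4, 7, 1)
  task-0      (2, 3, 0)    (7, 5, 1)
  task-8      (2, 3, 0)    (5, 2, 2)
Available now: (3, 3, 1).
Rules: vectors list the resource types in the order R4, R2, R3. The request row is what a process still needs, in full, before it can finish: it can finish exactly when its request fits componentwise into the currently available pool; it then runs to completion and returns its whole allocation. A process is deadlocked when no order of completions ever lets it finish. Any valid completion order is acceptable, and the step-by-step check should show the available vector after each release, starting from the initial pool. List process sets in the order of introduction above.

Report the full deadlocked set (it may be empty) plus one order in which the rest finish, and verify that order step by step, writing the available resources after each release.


Nothing here is deadlocked.
Key observation: beginning at task-4, releases accumulate fast enough that every process eventually fits.
A valid finishing order for the others: task-4, task-7, task-8, task-3, task-0, task-6. Verifying each step:
  pool = (3, 3, 1)
  run task-4 (needs (3, 1, 1), free (3, 3, 1)); after release of (1, 3, 2) the pool is (4, 6, 3)
  run task-7 (needs (0, 4, 2), free (4, 6, 3)); after release of (2, 0, 1) the pool is (6, 6, 4)
  run task-8 (needs (5, 2, 2), free (6, 6, 4)); after release of (2, 3, 0) the pool is (8, 9, 4)
  run task-3 (needs (4, 7, 1), free (8, 9, 4)); after release of (0, 3, 1) the pool is (8, 12, 5)
  run task-0 (needs (7, 5, 1), free (8, 12, 5)); after release of (2, 3, 0) the pool is (10, 15, 5)
  run task-6 (needs (2, 3, 1), free (10, 15, 5)); after release of (1, 0, 1) the pool is (11, 15, 6)


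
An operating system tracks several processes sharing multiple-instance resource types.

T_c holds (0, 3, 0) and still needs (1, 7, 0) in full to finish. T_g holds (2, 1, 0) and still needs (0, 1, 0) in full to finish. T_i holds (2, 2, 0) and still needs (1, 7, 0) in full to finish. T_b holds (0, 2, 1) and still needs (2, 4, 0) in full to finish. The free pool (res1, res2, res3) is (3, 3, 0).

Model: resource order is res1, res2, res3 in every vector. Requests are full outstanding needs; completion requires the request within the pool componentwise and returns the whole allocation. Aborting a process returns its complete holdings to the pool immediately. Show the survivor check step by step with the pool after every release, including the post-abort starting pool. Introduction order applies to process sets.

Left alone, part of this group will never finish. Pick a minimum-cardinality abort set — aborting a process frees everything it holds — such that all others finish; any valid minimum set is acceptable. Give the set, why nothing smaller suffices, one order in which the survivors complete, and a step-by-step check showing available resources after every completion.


The answer: abort T_i.
Key observation: T_c was stuck for good until T_i gave back (2, 2, 0); in the order shown it finishes at step 2.
Why nothing smaller works: aborting no one leaves the state deadlocked as given.
Survivors finish in the order: T_b, T_c, T_g. Walking it through (pool after the aborts first):
  pool = (5, 5, 0)
  T_b: need (2, 4, 0) fits (5, 5, 0); releases (0, 2, 1), pool now (5, 7, 1)
  T_c: need (1, 7, 0) fits (5, 7, 1); releases (0, 3, 0), pool now (5, 10, 1)
  T_g: need (0, 1, 0) fits (5, 10, 1); releases (2, 1, 0), pool now (7, 11, 1)


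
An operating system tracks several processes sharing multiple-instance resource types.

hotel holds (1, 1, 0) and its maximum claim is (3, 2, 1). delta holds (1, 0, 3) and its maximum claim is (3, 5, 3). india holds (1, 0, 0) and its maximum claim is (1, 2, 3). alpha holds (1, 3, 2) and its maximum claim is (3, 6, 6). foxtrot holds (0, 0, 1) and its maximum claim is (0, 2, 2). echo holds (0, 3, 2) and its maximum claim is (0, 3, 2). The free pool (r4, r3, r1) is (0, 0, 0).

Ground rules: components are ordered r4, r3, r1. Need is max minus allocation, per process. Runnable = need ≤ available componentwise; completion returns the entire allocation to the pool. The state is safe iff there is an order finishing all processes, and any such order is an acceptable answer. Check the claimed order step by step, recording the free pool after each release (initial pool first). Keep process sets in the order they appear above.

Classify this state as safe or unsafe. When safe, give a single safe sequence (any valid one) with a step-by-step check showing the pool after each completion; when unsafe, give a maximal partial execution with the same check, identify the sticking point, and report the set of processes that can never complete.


UNSAFE.
Key observation: once echo, foxtrot, india finish, the pool peaks at (1, 3, 3) — and every remaining process still needs more r4 than that.
A maximal execution: echo, foxtrot, india — then nothing else fits. Walking it through:
  pool = (0, 0, 0)
  echo needs (0, 0, 0) <= (0, 0, 0) -> finishes; pool += (0, 3, 2) = (0, 3, 2)
  foxtrot needs (0, 2, 1) <= (0, 3, 2) -> finishes; pool += (0, 0, 1) = (0, 3, 3)
  india needs (0, 2, 3) <= (0, 3, 3) -> finishes; pool += (1, 0, 0) = (1, 3, 3)
  hotel still needs (2, 1, 1) but only (1, 3, 3) is free — short on r4
  delta still needs (2, 5, 0) but only (1, 3, 3) is free — short on r4 and r3
  alpha still needs (2, 3, 4) but only (1, 3, 3) is free — short on r4 and r1
Processes that can never finish: hotel, delta and alpha.


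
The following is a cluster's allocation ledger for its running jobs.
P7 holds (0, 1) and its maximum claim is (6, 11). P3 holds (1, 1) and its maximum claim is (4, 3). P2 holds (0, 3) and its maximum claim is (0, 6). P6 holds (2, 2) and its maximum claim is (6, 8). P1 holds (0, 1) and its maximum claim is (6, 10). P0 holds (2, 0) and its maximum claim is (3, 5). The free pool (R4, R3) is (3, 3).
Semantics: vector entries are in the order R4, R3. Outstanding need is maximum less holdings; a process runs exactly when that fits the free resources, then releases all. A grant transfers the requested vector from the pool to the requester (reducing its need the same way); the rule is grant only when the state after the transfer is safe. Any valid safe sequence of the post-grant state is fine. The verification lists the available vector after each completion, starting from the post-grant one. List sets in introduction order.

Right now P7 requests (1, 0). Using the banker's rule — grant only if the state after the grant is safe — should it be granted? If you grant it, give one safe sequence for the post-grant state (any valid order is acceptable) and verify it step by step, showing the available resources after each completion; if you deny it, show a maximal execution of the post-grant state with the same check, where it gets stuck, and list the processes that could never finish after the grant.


GRANT — the state after the grant stays safe, e.g. via P2, P0, P6, P3, P1, P7.
Key observation: even at the reduced pool (2, 3), P2 fits immediately, so safety survives the grant.
Check on the post-grant state, step by step:
  pool = (2, 3)
  P2: need (0, 3) fits (2, 3); releases (0, 3), pool now (2, 6)
  P0: need (1, 5) fits (2, 6); releases (2, 0), pool now (4, 6)
  P6: need (4, 6) fits (4, 6); releases (2, 2), pool now (6, 8)
  P3: need (3, 2) fits (6, 8); releases (1, 1), pool now (7, 9)
  P1: need (6, 9) fits (7, 9); releases (0, 1), pool now (7, 10)
  P7: need (5, 10) fits (7, 10); releases (1, 1), pool now (8, 11)


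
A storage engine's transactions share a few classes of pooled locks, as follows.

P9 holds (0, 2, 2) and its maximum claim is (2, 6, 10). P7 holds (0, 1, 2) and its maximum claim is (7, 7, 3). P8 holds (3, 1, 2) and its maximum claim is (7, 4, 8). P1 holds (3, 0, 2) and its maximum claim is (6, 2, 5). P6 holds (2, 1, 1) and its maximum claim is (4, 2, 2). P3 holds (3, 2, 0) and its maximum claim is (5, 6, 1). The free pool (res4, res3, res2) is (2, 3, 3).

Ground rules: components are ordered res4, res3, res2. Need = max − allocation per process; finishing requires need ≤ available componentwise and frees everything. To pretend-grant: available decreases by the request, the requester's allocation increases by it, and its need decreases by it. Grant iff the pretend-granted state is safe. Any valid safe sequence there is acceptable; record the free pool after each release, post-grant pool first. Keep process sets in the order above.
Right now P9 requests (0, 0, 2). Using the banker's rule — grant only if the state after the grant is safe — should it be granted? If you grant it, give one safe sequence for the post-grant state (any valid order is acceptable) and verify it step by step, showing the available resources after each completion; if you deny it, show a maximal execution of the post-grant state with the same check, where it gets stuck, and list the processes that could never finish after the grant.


GRANT: granting preserves safety; a valid post-grant sequence is P6, P3, P7, P1, P9, P8.
Key observation: (2, 3, 1) free after granting still covers P6 first, and each release covers the next.
Step-by-step check of the post-grant state:
  pool = (2, 3, 1)
  P6: need (2, 1, 1) fits (2, 3, 1); releases (2, 1, 1), pool now (4, 4, 2)
  P3: need (2, 4, 1) fits (4, 4, 2); releases (3, 2, 0), pool now (7, 6, 2)
  P7: need (7, 6, 1) fits (7, 6, 2); releases (0, 1, 2), pool now (7, 7, 4)
  P1: need (3, 2, 3) fits (7, 7, 4); releases (3, 0, 2), pool now (10, 7, 6)
  P9: need (2, 4, 6) fits (10, 7, 6); releases (0, 2, 4), pool now (10, 9, 10)
  P8: need (4, 3, 6) fits (10, 9, 10); releases (3, 1, 2), pool now (13, 10, 12)


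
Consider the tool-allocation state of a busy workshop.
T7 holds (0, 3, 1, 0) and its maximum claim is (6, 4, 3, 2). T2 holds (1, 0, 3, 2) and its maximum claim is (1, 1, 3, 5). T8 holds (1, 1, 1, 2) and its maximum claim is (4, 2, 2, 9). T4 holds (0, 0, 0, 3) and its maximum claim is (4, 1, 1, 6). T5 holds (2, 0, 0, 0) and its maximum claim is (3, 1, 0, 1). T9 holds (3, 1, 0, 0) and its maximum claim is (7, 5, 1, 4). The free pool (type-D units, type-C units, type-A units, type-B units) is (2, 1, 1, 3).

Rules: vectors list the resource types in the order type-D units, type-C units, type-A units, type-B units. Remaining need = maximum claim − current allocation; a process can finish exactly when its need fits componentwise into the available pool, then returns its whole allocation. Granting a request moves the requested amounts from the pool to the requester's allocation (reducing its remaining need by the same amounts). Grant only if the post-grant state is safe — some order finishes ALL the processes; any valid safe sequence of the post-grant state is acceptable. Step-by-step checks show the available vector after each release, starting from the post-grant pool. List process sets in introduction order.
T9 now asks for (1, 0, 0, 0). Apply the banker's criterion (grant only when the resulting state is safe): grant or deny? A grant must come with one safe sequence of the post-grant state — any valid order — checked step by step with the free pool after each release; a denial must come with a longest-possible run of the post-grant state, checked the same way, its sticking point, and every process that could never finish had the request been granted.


DENY: after the grant no complete ordering would exist.
Key observation: after T2, T5, T4, T8 the pool peaks at (5, 2, 5, 10), and each blocked process is short somewhere: T7 on type-D units; T9 on type-C units.
On the post-grant state, T2, T5, T4, T8 is a maximal run — nothing extends it. Verifying each step:
  pool = (1, 1, 1, 3)
  T2 needs (0, 1, 0, 3) <= (1, 1, 1, 3) -> finishes; pool += (1, 0, 3, 2) = (2, 1, 4, 5)
  T5 needs (1, 1, 0, 1) <= (2, 1, 4, 5) -> finishes; pool += (2, 0, 0, 0) = (4, 1, 4, 5)
  T4 needs (4, 1, 1, 3) <= (4, 1, 4, 5) -> finishes; pool += (0, 0, 0, 3) = (4, 1, 4, 8)
  T8 needs (3, 1, 1, 7) <= (4, 1, 4, 8) -> finishes; pool += (1, 1, 1, 2) = (5, 2, 5, 10)
  T7 cannot run: need (6, 1, 2, 2) vs free (5, 2, 5, 10) (insufficient type-D units)
  T9 cannot run: need (3, 4, 1, 4) vs free (5, 2, 5, 10) (insufficient type-C units)
Post-grant, the permanently blocked set is T7 and T9.


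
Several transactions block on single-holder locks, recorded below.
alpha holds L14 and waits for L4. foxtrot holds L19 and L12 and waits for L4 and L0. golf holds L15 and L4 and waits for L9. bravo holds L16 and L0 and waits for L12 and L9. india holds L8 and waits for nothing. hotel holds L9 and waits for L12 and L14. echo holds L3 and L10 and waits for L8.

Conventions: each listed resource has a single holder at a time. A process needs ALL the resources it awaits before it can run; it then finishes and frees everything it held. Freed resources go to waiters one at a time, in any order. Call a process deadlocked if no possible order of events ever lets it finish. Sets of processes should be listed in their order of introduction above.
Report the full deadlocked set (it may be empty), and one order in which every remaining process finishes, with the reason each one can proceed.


Deadlocked set: alpha, foxtrot, golf, bravo and hotel.
Key observation: the loop alpha -> golf -> hotel -> alpha blocks itself forever; foxtrot and bravo are caught in further circular waits.
A valid finishing order for the others: india, echo.
Step-by-step check:
  india waits on nothing -> runs at once and releases L8
  echo waits on L8 — all released -> runs and releases L3 and L10


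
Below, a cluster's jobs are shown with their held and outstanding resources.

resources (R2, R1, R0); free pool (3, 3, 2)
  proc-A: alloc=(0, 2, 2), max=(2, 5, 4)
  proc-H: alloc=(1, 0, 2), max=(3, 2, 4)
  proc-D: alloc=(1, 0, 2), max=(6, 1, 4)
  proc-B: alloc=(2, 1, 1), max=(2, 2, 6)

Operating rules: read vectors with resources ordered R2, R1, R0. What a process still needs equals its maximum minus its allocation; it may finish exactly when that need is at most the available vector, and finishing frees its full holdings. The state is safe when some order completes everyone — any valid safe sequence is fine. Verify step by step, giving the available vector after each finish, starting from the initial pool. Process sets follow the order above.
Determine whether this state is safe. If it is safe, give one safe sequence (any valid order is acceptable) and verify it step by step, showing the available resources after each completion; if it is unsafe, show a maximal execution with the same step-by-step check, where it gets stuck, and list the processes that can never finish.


The state is SAFE; one workable sequence: proc-A, proc-H, proc-B, proc-D.
Key observation: proc-A marks the first exact bind of the order: its need (2, 3, 2) fits the free (3, 3, 2) with zero slack on a requested resource.
Check, step by step:
  pool = (3, 3, 2)
  proc-A: need (2, 3, 2) fits (3, 3, 2); releases (0, 2, 2), pool now (3, 5, 4)
  proc-H: need (2, 2, 2) fits (3, 5, 4); releases (1, 0, 2), pool now (4, 5, 6)
  proc-B: need (0, 1, 5) fits (4, 5, 6); releases (2, 1, 1), pool now (6, 6, 7)
  proc-D: need (5, 1, 2) fits (6, 6, 7); releases (1, 0, 2), pool now (7, 6, 9)


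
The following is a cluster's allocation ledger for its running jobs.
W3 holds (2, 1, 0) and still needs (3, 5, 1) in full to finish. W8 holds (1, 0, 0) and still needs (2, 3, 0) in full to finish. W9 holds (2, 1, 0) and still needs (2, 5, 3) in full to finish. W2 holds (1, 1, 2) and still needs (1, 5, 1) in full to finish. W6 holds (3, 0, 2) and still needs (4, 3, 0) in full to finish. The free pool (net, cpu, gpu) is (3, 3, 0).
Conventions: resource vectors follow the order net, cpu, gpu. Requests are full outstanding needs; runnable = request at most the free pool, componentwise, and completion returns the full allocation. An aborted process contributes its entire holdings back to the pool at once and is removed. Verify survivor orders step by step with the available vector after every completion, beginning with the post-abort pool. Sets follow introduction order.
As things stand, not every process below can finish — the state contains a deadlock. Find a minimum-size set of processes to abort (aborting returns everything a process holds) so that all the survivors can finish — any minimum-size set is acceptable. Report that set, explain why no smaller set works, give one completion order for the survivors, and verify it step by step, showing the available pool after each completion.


The answer: abort W9 and W2.
Key observation: the returned (3, 2, 2) from W9 and W2 is what brings W3 — unrunnable before, under any order — into play at step 1.
No one abort is enough; case by case: W3 alone leaves W9 blocked (short on cpu and gpu); W8 alone leaves W3 blocked (short on cpu); W9 alone leaves W3 blocked (short on cpu); W2 alone leaves W3 blocked (short on cpu); W6 alone leaves W3 blocked (short on cpu).
The survivors complete as W3, W8, W6. Step-by-step check (starting from the post-abort pool):
  pool = (6, 5, 2)
  W3 needs (3, 5, 1) <= (6, 5, 2) -> finishes; pool += (2, 1, 0) = (8, 6, 2)
  W8 needs (2, 3, 0) <= (8, 6, 2) -> finishes; pool += (1, 0, 0) = (9, 6, 2)
  W6 needs (4, 3, 0) <= (9, 6, 2) -> finishes; pool += (3, 0, 2) = (12, 6, 4)


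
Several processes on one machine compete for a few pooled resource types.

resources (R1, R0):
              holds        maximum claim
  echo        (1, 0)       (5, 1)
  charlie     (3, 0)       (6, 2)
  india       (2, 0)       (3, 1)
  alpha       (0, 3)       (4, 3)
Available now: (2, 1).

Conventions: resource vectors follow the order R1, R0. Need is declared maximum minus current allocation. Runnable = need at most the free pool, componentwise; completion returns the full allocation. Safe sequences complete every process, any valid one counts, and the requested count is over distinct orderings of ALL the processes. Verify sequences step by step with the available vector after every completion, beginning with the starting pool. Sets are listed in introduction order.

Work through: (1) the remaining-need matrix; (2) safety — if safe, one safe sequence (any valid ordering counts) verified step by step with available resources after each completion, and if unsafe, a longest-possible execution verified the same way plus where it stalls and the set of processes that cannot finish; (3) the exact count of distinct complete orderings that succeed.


(1) Remaining need (order R1, R0):
  echo: (4, 1)
  charlie: (3, 2)
  india: (1, 1)
  alpha: (4, 0)
(2) SAFE. One safe sequence: india, alpha, charlie, echo.
Key observation: the order's first zero-slack moment is india ((1, 1) needed, (2, 1) free — a requested resource with nothing to spare).
Check, step by step:
  pool = (2, 1)
  run india (needs (1, 1), free (2, 1)); after release of (2, 0) the pool is (4, 1)
  run alpha (needs (4, 0), free (4, 1)); after release of (0, 3) the pool is (4, 4)
  run charlie (needs (3, 2), free (4, 4)); after release of (3, 0) the pool is (7, 4)
  run echo (needs (4, 1), free (7, 4)); after release of (1, 0) the pool is (8, 4)
(3) The exact count: 3 of the possible complete orderings are safe sequences.


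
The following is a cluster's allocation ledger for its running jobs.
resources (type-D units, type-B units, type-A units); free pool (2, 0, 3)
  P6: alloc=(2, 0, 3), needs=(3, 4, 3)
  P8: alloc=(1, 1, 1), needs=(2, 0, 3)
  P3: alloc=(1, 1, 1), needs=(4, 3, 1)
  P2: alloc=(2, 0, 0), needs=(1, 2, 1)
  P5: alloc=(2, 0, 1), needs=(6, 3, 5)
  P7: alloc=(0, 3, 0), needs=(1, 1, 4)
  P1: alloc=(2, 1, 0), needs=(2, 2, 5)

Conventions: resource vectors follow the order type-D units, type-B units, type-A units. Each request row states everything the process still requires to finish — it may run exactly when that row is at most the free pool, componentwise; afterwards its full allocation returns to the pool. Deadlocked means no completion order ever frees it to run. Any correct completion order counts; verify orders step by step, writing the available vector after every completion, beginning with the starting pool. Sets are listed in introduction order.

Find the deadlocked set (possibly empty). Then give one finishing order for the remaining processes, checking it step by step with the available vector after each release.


No process is deadlocked.
Key observation: beginning at P8, releases accumulate fast enough that every process eventually fits.
The rest can finish in the order P8, P7, P2, P3, P5, P6, P1. Walking it through:
  pool = (2, 0, 3)
  run P8 (needs (2, 0, 3), free (2, 0, 3)); after release of (1, 1, 1) the pool is (3, 1, 4)
  run P7 (needs (1, 1, 4), free (3, 1, 4)); after release of (0, 3, 0) the pool is (3, 4, 4)
  run P2 (needs (1, 2, 1), free (3, 4, 4)); after release of (2, 0, 0) the pool is (5, 4, 4)
  run P3 (needs (4, 3, 1), free (5, 4, 4)); after release of (1, 1, 1) the pool is (6, 5, 5)
  run P5 (needs (6, 3, 5), free (6, 5, 5)); after release of (2, 0, 1) the pool is (8, 5, 6)
  run P6 (needs (3, 4, 3), free (8, 5, 6)); after release of (2, 0, 3) the pool is (10, 5, 9)
  run P1 (needs (2, 2, 5), free (10, 5, 9)); after release of (2, 1, 0) the pool is (12, 6, 9)


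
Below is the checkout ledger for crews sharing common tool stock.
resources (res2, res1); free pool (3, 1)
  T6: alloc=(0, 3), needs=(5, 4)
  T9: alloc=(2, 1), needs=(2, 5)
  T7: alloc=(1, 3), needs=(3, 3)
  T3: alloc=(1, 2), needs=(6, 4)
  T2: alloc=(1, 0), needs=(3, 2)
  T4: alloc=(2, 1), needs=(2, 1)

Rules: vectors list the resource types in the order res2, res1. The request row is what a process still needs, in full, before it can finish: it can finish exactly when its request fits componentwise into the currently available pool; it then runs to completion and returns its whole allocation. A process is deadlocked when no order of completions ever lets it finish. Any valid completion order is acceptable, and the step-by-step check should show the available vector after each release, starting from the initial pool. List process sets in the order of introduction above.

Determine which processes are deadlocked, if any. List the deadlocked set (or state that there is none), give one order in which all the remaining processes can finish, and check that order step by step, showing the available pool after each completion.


Deadlocked: T6, T9, T7 and T3.
Key observation: after T4, T2 complete, (6, 2) is the best the pool ever gets, yet each leftover process wants more res1.
A valid finishing order for the others: T4, T2. Step-by-step check:
  pool = (3, 1)
  T4: need (2, 1) fits (3, 1); releases (2, 1), pool now (5, 2)
  T2: need (3, 2) fits (5, 2); releases (1, 0), pool now (6, 2)
The blocked processes can never fit:
  T6 still needs (5, 4) but only (6, 2) is free — short on res1
  T9 still needs (2, 5) but only (6, 2) is free — short on res1
  T7 still needs (3, 3) but only (6, 2) is free — short on res1
  T3 still needs (6, 4) but only (6, 2) is free — short on res1


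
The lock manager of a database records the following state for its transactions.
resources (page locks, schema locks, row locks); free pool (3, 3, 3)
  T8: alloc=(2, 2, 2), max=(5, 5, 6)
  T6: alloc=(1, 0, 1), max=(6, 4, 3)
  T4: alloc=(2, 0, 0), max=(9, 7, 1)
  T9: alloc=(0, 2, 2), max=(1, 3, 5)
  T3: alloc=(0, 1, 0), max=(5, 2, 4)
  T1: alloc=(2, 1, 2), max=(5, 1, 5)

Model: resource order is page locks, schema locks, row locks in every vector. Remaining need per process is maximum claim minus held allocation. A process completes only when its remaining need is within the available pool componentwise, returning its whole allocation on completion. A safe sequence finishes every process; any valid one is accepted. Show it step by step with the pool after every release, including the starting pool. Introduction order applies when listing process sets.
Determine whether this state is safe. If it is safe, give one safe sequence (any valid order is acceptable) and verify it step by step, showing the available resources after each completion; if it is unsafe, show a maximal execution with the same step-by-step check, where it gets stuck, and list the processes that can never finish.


SAFE, for example via the order T1, T6, T9, T8, T3, T4.
Key observation: at T1 the run first touches a limit — (3, 0, 3) against (3, 3, 3), exact on a resource it actually requests.
Walking it through:
  pool = (3, 3, 3)
  T1 needs (3, 0, 3) <= (3, 3, 3) -> finishes; pool += (2, 1, 2) = (5, 4, 5)
  T6 needs (5, 4, 2) <= (5, 4, 5) -> finishes; pool += (1, 0, 1) = (6, 4, 6)
  T9 needs (1, 1, 3) <= (6, 4, 6) -> finishes; pool += (0, 2, 2) = (6, 6, 8)
  T8 needs (3, 3, 4) <= (6, 6, 8) -> finishes; pool += (2, 2, 2) = (8, 8, 10)
  T3 needs (5, 1, 4) <= (8, 8, 10) -> finishes; pool += (0, 1, 0) = (8, 9, 10)
  T4 needs (7, 7, 1) <= (8, 9, 10) -> finishes; pool += (2, 0, 0) = (10, 9, 10)


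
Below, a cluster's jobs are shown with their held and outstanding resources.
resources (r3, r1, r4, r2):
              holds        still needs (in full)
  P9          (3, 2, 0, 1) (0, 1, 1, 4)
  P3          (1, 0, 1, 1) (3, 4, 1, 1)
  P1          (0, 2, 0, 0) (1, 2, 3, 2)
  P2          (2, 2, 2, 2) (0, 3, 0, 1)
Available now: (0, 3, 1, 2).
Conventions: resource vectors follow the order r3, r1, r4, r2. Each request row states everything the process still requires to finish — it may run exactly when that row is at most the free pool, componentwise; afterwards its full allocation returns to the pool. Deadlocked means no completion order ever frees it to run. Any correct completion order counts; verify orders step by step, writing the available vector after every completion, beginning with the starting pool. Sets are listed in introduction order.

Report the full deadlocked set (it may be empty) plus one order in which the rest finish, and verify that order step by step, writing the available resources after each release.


The deadlocked set is empty.
Key observation: beginning at P2, releases accumulate fast enough that every process eventually fits.
One completion order for the rest: P2, P1, P9, P3. Check, step by step:
  pool = (0, 3, 1, 2)
  P2: need (0, 3, 0, 1) fits (0, 3, 1, 2); releases (2, 2, 2, 2), pool now (2, 5, 3, 4)
  P1: need (1, 2, 3, 2) fits (2, 5, 3, 4); releases (0, 2, 0, 0), pool now (2, 7, 3, 4)
  P9: need (0, 1, 1, 4) fits (2, 7, 3, 4); releases (3, 2, 0, 1), pool now (5, 9, 3, 5)
  P3: need (3, 4, 1, 1) fits (5, 9, 3, 5); releases (1, 0, 1, 1), pool now (6, 9, 4, 6)
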